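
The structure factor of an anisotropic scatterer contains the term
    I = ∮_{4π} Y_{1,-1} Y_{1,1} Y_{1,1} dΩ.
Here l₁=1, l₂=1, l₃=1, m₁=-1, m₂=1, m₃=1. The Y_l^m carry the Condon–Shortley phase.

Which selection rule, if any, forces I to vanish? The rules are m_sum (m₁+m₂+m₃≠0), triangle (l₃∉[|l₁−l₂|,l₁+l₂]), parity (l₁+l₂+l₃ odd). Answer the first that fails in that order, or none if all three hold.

Σmᵢ = 1  ✗
l₃∈[|l₁−l₂|,l₁+l₂]=[0,2], have l₃=1
Σlᵢ = 3 ⇒ odd

m_sum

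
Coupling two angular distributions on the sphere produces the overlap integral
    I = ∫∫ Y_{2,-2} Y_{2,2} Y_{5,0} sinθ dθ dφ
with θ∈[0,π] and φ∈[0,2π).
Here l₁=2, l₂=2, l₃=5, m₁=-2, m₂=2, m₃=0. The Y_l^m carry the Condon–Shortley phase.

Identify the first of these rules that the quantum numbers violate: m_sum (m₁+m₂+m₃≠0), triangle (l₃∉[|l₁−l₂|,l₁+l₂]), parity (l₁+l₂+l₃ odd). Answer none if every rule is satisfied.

m₁+m₂+m₃ = -2 + 2 + 0 = 0  ✓
triangle: |2−2|=0 ≤ l₃=5 ≤ 2+2=4  ✗
parity: l₁+l₂+l₃ = 9 is odd

triangle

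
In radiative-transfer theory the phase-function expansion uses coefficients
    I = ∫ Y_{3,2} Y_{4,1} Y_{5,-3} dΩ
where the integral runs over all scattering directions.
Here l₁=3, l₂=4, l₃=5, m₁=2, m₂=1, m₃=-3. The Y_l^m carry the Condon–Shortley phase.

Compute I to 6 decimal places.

-0.035836

Checks pass: Σm=0; 12 even; l₃=5∈[1,7].
(2·3+1)(2·4+1)(2·5+1) = 693
Δ: 2! 4! 6! / 13! → 1/180180
sum: t=0:+1/576 t=1:−1/144 t=2:+1/576 = -1/288
3j²(3 4 5; 0 0 0) = Δ·Π!·Σ² = 20/1001  (sign +1)
sum: t=0:+1/1440 t=1:−1/1152 = -1/5760
3j²(3 4 5; 2 1 -3) = Δ·Π!·Σ² = 1/858  (sign -1)
combine: 4πI² = 693·20/1001·1/858 = 30/1859
take √, sign -1: I = -0.03583571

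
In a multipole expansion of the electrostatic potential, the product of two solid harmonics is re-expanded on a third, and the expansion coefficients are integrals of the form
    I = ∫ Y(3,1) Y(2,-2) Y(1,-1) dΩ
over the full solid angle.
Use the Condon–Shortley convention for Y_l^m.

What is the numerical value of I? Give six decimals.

0.000000

Σmᵢ = -2 ≠ 0, so the φ-integral vanishes; I = 0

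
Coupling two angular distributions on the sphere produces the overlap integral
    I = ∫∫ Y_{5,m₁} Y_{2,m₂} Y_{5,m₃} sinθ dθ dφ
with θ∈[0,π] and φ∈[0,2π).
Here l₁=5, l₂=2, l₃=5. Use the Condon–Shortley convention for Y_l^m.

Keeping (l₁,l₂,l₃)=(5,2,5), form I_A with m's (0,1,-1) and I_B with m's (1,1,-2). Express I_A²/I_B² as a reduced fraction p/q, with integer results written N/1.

5/42

Same 5,2,5: normalisation and zero-m 3j drop out of the ratio.
A: Δ: 2! 8! 2! / 13! → 1/38610; sum: t=1:−1/1152 t=2:+1/1440 = -1/5760; 3j²(5 2 5; 0 1 -1) = Δ·Π!·Σ² = 1/858  (sign -1)
B: Δ: 2! 8! 2! / 13! → 1/38610; sum: t=1:−1/1440 t=2:+1/2880 = -1/2880; 3j²(5 2 5; 1 1 -2) = Δ·Π!·Σ² = 7/715  (sign +1)
I_A²/I_B² = (1/858)/(7/715) = 5/42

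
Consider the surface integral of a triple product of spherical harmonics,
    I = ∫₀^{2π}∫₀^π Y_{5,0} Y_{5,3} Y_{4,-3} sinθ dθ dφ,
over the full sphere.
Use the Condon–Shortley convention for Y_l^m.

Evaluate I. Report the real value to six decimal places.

0.130198

Checks pass: Σm=0; 14 even; l₃=4∈[0,10].
(2·5+1)(2·5+1)(2·4+1) = 1089
Δ: 6! 4! 4! / 15! → 1/3153150
sum: t=1:−1/69120 t=2:+1/1728 t=3:−1/576 t=4:+1/1728 t=5:−1/69120 = -7/11520
3j²(5 5 4; 0 0 0) = Δ·Π!·Σ² = 2/143  (sign -1)
sum: t=4:+1/6912 t=5:−1/17280 = 1/11520
3j²(5 5 4; 0 3 -3) = Δ·Π!·Σ² = 2/143  (sign -1)
combine: 4πI² = 1089·2/143·2/143 = 36/169
take √, sign +1: I = 0.13019760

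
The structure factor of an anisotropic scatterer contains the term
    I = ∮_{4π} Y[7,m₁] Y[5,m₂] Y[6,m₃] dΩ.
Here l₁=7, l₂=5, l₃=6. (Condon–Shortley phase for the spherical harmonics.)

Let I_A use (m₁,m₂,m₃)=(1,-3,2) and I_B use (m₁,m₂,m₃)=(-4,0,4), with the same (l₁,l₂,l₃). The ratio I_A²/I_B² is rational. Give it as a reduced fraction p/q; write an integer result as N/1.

l's match ⇒ only the (l;m) 3-j factors differ between A and B.
A: triangle coeff Δ(7,5,6) = 1/174594420; Σ_t [0,2]: t=0:+1/4147200 t=1:−1/518400 t=2:+1/663552 = -1/5529600; (3j)²=98/230945 [(7 5 6; 1 -3 2)], sign=-1
B: triangle coeff Δ(7,5,6) = 1/174594420; Σ_t [3,5]: t=3:−1/5806080 t=4:+1/1451520 t=5:−1/4147200 = 1/3628800; (3j)²=320/29393 [(7 5 6; -4 0 4)], sign=+1
I_A²/I_B² = (98/230945)/(320/29393) = 343/8800

343/8800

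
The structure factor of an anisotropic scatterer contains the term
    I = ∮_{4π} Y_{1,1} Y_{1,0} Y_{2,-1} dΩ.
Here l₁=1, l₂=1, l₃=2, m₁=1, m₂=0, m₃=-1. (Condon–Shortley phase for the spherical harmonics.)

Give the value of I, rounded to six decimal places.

Checks pass: Σm=0; 4 even; l₃=2∈[0,2].
(2·1+1)(2·1+1)(2·2+1) = 45
Δ: 0! 2! 2! / 5! → 1/30
sum: t=0:+1/1 = 1/1
3j²(1 1 2; 0 0 0) = Δ·Π!·Σ² = 2/15  (sign +1)
sum: t=0:+1/2 = 1/2
3j²(1 1 2; 1 0 -1) = Δ·Π!·Σ² = 1/10  (sign -1)
combine: 4πI² = 45·2/15·1/10 = 3/5
take √, sign -1: I = -0.21850969

-0.218510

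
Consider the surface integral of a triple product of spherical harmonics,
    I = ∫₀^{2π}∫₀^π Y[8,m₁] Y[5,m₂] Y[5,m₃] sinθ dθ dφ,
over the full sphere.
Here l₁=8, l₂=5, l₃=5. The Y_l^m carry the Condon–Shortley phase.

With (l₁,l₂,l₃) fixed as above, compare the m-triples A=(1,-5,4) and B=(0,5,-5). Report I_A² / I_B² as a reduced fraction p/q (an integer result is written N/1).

36/5

l's match ⇒ only the (l;m) 3-j factors differ between A and B.
A: triangle coeff Δ(8,5,5) = 1/37413090; Σ_t [0,0]: t=0:+1/406425600 = 1/406425600; (3j)²=18/46189 [(8 5 5; 1 -5 4)], sign=-1
B: triangle coeff Δ(8,5,5) = 1/37413090; Σ_t [8,8]: t=8:+1/3251404800 = 1/3251404800; (3j)²=5/92378 [(8 5 5; 0 5 -5)], sign=+1
I_A²/I_B² = (18/46189)/(5/92378) = 36/5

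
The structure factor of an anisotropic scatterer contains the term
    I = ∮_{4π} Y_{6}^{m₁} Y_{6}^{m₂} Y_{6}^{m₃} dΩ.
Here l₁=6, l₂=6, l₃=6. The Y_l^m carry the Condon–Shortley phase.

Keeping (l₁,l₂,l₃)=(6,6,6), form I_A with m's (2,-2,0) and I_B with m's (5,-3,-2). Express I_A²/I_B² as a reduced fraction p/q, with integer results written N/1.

11/7

Shared (l₁,l₂,l₃)=(6,6,6): N and (l;000)² cancel in I_A²/I_B².
A: Δ = 6!·6!·6!/19! = 1/325909584; Racah Σ t=0..4: t=0:+1/1658880 t=1:−1/155520 t=2:+1/110592 t=3:−1/518400 t=4:+1/24883200 = 11/8294400; ⇒ 3j(6 6 6; 2 -2 0)² = 11/4199, sgn +1
B: Δ = 6!·6!·6!/19! = 1/325909584; Racah Σ t=0..1: t=0:+1/3110400 t=1:−1/4147200 = 1/12441600; ⇒ 3j(6 6 6; 5 -3 -2)² = 7/4199, sgn +1
I_A²/I_B² = (11/4199)/(7/4199) = 11/7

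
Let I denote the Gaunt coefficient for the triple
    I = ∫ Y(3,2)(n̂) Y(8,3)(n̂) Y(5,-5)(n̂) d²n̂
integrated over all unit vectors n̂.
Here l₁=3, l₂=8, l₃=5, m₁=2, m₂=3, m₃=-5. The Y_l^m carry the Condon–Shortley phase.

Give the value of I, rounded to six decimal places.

m-sum 0 ✓  L=16 even ✓  5≤5≤11 ✓
Π(2lᵢ+1) = 7×17×11 = 1309
triangle coeff Δ(3,8,5) = 1/136136
Σ_t [3,3]: t=3:−1/518400 = -1/518400
(3j)²=56/2431 [(3 8 5; 0 0 0)], sign=+1
Σ_t [1,1]: t=1:−1/435456000 = -1/435456000
(3j)²=1/12376 [(3 8 5; 2 3 -5)], sign=-1
⇒ 4πI² = 7/2873
I = (-1)√(7/2873/(4π)) = -0.01392439

-0.013924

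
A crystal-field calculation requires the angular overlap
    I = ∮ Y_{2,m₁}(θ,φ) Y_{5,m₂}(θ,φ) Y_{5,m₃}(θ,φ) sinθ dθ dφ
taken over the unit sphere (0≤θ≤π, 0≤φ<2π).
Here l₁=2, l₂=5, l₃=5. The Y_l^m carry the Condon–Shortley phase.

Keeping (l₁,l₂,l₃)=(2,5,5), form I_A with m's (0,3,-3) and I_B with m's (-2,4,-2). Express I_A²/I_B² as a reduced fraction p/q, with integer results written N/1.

1/72

Shared (l₁,l₂,l₃)=(2,5,5): N and (l;000)² cancel in I_A²/I_B².
A: Δ = 2!·2!·8!/13! = 1/38610; Racah Σ t=0..2: t=0:+1/161280 t=1:−1/5040 t=2:+1/5760 = -1/53760; ⇒ 3j(2 5 5; 0 3 -3)² = 1/4290, sgn -1
B: Δ = 2!·2!·8!/13! = 1/38610; Racah Σ t=2..2: t=2:+1/20160 = 1/20160; ⇒ 3j(2 5 5; -2 4 -2)² = 12/715, sgn -1
I_A²/I_B² = (1/4290)/(12/715) = 1/72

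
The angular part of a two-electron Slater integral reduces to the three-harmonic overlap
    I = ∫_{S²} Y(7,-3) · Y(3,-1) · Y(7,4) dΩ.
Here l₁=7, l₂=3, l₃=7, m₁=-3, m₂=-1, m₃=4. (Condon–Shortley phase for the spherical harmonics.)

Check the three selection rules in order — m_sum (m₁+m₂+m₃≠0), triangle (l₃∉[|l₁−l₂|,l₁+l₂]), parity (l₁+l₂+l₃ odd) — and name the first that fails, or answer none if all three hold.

Σmᵢ = 0  ✓
l₃∈[|l₁−l₂|,l₁+l₂]=[4,10], have l₃=7  ✓
Σlᵢ = 17 ⇒ odd  ✗

parity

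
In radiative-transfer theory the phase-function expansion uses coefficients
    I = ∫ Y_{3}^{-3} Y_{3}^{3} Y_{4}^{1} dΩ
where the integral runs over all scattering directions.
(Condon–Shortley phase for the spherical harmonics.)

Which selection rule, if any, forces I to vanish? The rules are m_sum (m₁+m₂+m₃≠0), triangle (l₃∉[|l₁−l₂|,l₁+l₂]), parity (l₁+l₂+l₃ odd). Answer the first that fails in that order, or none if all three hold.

m_sum

Σmᵢ = 1  ✗
l₃∈[|l₁−l₂|,l₁+l₂]=[0,6], have l₃=4
Σlᵢ = 10 ⇒ even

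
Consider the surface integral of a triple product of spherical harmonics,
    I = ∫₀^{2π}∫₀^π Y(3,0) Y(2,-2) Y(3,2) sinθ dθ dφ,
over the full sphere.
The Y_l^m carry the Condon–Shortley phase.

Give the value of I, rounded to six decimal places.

m-sum 0 ✓  L=8 even ✓  1≤3≤5 ✓
Π(2lᵢ+1) = 7×5×7 = 245
triangle coeff Δ(3,2,3) = 1/3780
Σ_t [0,2]: t=0:+1/24 t=1:−1/4 t=2:+1/24 = -1/6
(3j)²=4/105 [(3 2 3; 0 0 0)], sign=+1
Σ_t [0,0]: t=0:+1/24 = 1/24
(3j)²=1/21 [(3 2 3; 0 -2 2)], sign=-1
⇒ 4πI² = 4/9
I = (-1)√(4/9/(4π)) = -0.18806319

-0.188063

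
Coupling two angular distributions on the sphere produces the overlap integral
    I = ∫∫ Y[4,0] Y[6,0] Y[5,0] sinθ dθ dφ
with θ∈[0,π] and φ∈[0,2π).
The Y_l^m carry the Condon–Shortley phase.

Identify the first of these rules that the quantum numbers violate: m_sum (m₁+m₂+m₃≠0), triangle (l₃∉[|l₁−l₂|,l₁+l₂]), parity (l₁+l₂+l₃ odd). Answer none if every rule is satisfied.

parity

Σmᵢ = 0  ✓
l₃∈[|l₁−l₂|,l₁+l₂]=[2,10], have l₃=5  ✓
Σlᵢ = 15 ⇒ odd  ✗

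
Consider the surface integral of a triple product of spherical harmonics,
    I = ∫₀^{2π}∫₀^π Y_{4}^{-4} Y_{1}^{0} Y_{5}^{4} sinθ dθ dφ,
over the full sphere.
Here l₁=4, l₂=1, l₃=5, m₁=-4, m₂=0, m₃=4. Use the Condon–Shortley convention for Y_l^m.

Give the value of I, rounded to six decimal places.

0.147319

m-sum 0 ✓  L=10 even ✓  3≤5≤5 ✓
Π(2lᵢ+1) = 9×3×11 = 297
triangle coeff Δ(4,1,5) = 1/495
Σ_t [0,0]: t=0:+1/576 = 1/576
(3j)²=5/99 [(4 1 5; 0 0 0)], sign=-1
Σ_t [0,0]: t=0:+1/40320 = 1/40320
(3j)²=1/55 [(4 1 5; -4 0 4)], sign=-1
⇒ 4πI² = 3/11
I = (+1)√(3/11/(4π)) = 0.14731920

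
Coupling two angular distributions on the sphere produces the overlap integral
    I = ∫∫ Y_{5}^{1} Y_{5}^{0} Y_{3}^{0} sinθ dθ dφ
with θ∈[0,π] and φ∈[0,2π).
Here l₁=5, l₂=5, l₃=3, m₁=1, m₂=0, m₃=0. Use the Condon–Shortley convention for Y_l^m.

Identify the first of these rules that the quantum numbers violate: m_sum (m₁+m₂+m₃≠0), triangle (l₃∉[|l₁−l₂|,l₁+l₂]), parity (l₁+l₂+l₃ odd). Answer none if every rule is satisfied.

m_sum

m₁+m₂+m₃ = 1 + 0 + 0 = 1  ✗
triangle: |5−5|=0 ≤ l₃=3 ≤ 5+5=10
parity: l₁+l₂+l₃ = 13 is odd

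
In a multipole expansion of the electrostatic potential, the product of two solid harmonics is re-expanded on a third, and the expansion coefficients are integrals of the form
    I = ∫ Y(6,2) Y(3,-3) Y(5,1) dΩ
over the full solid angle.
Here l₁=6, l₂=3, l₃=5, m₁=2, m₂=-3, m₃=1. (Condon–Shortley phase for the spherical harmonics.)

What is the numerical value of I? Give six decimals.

-0.174062

m-sum 0 ✓  L=14 even ✓  3≤5≤9 ✓
Π(2lᵢ+1) = 13×7×11 = 1001
triangle coeff Δ(6,3,5) = 1/675675
Σ_t [1,3]: t=1:−1/8640 t=2:+1/2304 t=3:−1/8640 = 7/34560
(3j)²=7/429 [(6 3 5; 0 0 0)], sign=-1
Σ_t [0,0]: t=0:+1/27648 = 1/27648
(3j)²=10/429 [(6 3 5; 2 -3 1)], sign=+1
⇒ 4πI² = 490/1287
I = (-1)√(490/1287/(4π)) = -0.17406195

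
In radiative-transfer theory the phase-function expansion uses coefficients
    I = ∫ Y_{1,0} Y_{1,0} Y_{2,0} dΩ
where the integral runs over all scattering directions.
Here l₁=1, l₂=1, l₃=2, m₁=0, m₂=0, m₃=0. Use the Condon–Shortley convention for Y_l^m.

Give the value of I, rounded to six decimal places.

0.252313

m-sum 0 ✓  L=4 even ✓  0≤2≤2 ✓
Π(2lᵢ+1) = 3×3×5 = 45
triangle coeff Δ(1,1,2) = 1/30
Σ_t [0,0]: t=0:+1/1 = 1/1
(3j)²=2/15 [(1 1 2; 0 0 0)], sign=+1
(m-triple is (0,0,0) — same symbol as above.)
⇒ 4πI² = 4/5
I = (+1)√(4/5/(4π)) = 0.25231325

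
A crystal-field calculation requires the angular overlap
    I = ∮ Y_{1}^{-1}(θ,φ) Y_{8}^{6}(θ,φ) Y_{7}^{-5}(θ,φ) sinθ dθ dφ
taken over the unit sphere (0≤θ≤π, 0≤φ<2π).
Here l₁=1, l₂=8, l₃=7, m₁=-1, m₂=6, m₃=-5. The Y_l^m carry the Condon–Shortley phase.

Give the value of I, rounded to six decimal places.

m-sum 0 ✓  L=16 even ✓  7≤7≤9 ✓
Π(2lᵢ+1) = 3×17×15 = 765
triangle coeff Δ(1,8,7) = 1/2040
Σ_t [1,1]: t=1:−1/25401600 = -1/25401600
(3j)²=8/255 [(1 8 7; 0 0 0)], sign=+1
Σ_t [2,2]: t=2:+1/1916006400 = 1/1916006400
(3j)²=91/2040 [(1 8 7; -1 6 -5)], sign=+1
⇒ 4πI² = 91/85
I = (+1)√(91/85/(4π)) = 0.29188132

0.291881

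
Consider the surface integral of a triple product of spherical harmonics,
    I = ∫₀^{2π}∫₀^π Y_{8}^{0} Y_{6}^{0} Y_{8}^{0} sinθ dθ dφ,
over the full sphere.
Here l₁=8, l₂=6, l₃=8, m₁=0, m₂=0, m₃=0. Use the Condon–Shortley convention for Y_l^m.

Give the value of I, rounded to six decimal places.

0.107422

m-sum 0 ✓  L=22 even ✓  2≤8≤14 ✓
Π(2lᵢ+1) = 17×13×17 = 3757
triangle coeff Δ(8,6,8) = 1/13742520792
Σ_t [0,6]: t=0:+1/41803776000 t=1:−1/435456000 t=2:+1/39813120 t=3:−1/18662400 t=4:+1/39813120 t=5:−1/435456000 t=6:+1/41803776000 = -11/1393459200
(3j)²=600/96577 [(8 6 8; 0 0 0)], sign=-1
(m-triple is (0,0,0) — same symbol as above.)
⇒ 4πI² = 360000/2482597
I = (+1)√(360000/2482597/(4π)) = 0.10742199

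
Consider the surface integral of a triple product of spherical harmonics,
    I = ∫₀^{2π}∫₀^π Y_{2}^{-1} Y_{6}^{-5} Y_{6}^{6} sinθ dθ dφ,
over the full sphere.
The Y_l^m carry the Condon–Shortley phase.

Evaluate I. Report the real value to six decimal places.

0.178412

Checks pass: Σm=0; 14 even; l₃=6∈[4,8].
(2·2+1)(2·6+1)(2·6+1) = 845
Δ: 2! 2! 10! / 15! → 1/90090
sum: t=0:+1/69120 t=1:−1/14400 t=2:+1/69120 = -7/172800
3j²(2 6 6; 0 0 0) = Δ·Π!·Σ² = 14/715  (sign -1)
sum: t=1:−1/7257600 = -1/7257600
3j²(2 6 6; -1 -5 6) = Δ·Π!·Σ² = 11/455  (sign -1)
combine: 4πI² = 845·14/715·11/455 = 2/5
take √, sign +1: I = 0.17841241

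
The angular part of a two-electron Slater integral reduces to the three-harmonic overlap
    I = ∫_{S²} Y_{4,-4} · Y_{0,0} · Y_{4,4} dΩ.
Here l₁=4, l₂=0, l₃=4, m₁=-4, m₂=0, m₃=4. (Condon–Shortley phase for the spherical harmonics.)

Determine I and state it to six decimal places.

0.282095

m-sum 0 ✓  L=8 even ✓  4≤4≤4 ✓
Π(2lᵢ+1) = 9×1×9 = 81
triangle coeff Δ(4,0,4) = 1/9
Σ_t [0,0]: t=0:+1/576 = 1/576
(3j)²=1/9 [(4 0 4; 0 0 0)], sign=+1
Σ_t [0,0]: t=0:+1/40320 = 1/40320
(3j)²=1/9 [(4 0 4; -4 0 4)], sign=+1
⇒ 4πI² = 1/1
I = (+1)√(1/1/(4π)) = 0.28209479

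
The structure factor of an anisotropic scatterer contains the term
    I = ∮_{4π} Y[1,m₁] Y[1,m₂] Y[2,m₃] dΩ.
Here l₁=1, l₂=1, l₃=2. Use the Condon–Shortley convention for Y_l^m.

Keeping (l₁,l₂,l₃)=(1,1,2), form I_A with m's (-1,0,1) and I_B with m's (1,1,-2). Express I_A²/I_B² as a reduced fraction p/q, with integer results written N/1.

l's match ⇒ only the (l;m) 3-j factors differ between A and B.
A: triangle coeff Δ(1,1,2) = 1/30; Σ_t [0,0]: t=0:+1/2 = 1/2; (3j)²=1/10 [(1 1 2; -1 0 1)], sign=-1
B: triangle coeff Δ(1,1,2) = 1/30; Σ_t [0,0]: t=0:+1/4 = 1/4; (3j)²=1/5 [(1 1 2; 1 1 -2)], sign=+1
I_A²/I_B² = (1/10)/(1/5) = 1/2

1/2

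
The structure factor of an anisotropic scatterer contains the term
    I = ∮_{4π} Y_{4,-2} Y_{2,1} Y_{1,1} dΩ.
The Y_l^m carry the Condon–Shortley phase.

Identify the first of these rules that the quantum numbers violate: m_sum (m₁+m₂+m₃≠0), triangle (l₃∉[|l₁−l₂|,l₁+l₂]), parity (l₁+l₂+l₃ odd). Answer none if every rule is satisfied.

triangle

m₁+m₂+m₃ = -2 + 1 + 1 = 0  ✓
triangle: |4−2|=2 ≤ l₃=1 ≤ 4+2=6  ✗
parity: l₁+l₂+l₃ = 7 is odd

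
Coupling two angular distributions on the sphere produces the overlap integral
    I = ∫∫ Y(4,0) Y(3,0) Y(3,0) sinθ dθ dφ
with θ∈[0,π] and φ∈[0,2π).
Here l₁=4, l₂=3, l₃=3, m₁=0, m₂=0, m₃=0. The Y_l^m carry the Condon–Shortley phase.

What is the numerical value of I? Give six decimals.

0.153870

m-sum 0 ✓  L=10 even ✓  1≤3≤7 ✓
Π(2lᵢ+1) = 9×7×7 = 441
triangle coeff Δ(4,3,3) = 1/34650
Σ_t [1,3]: t=1:−1/72 t=2:+1/16 t=3:−1/72 = 5/144
(3j)²=2/77 [(4 3 3; 0 0 0)], sign=-1
(m-triple is (0,0,0) — same symbol as above.)
⇒ 4πI² = 36/121
I = (+1)√(36/121/(4π)) = 0.15386989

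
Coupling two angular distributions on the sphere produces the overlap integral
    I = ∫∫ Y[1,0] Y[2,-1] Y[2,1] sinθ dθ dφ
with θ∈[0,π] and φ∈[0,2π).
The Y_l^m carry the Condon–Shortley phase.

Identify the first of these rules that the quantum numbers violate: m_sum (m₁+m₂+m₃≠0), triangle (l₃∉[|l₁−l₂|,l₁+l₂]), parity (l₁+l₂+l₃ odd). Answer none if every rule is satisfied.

parity

azimuthal sum: 0 − 1 + 1 = 0  ✓
1 ≤ 2 ≤ 3 (triangle on l)  ✓
L = 1 + 2 + 2 = 5 (odd)  ✗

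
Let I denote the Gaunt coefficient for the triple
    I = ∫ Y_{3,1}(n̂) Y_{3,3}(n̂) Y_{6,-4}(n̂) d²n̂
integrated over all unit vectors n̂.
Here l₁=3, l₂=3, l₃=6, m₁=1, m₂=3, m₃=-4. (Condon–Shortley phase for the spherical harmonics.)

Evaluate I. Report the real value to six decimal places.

m-sum 0 ✓  L=12 even ✓  0≤6≤6 ✓
Π(2lᵢ+1) = 7×7×13 = 637
triangle coeff Δ(3,3,6) = 1/12012
Σ_t [0,0]: t=0:+1/1296 = 1/1296
(3j)²=100/3003 [(3 3 6; 0 0 0)], sign=+1
Σ_t [0,0]: t=0:+1/34560 = 1/34560
(3j)²=5/286 [(3 3 6; 1 3 -4)], sign=+1
⇒ 4πI² = 1750/4719
I = (+1)√(1750/4719/(4π)) = 0.17178653

0.171787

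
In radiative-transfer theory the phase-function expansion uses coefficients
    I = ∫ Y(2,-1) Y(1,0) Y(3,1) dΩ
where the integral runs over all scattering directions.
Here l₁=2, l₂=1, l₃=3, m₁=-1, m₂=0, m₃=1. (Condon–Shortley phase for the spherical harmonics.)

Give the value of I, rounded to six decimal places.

-0.233597

Rules hold: Σm=0, L=6 even, 1≤3≤3.
N = 5·3·7 = 105
Δ = 0!·4!·2!/7! = 1/105
Racah Σ t=0..0: t=0:+1/4 = 1/4
⇒ 3j(2 1 3; 0 0 0)² = 3/35, sgn -1
Racah Σ t=0..0: t=0:+1/6 = 1/6
⇒ 3j(2 1 3; -1 0 1)² = 8/105, sgn +1
4πI² = N·(3j₀)²·(3jₘ)² = 24/35
I = -1·√(0.685714/4π) = -0.23359668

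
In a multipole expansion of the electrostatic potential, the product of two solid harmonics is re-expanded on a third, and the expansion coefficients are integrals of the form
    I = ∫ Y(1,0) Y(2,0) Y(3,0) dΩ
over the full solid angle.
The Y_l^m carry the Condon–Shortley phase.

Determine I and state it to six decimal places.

0.247767

Checks pass: Σm=0; 6 even; l₃=3∈[1,3].
(2·1+1)(2·2+1)(2·3+1) = 105
Δ: 0! 2! 4! / 7! → 1/105
sum: t=0:+1/4 = 1/4
3j²(1 2 3; 0 0 0) = Δ·Π!·Σ² = 3/35  (sign -1)
(m-triple is (0,0,0) — same symbol as above.)
combine: 4πI² = 105·3/35·3/35 = 27/35
take √, sign +1: I = 0.24776670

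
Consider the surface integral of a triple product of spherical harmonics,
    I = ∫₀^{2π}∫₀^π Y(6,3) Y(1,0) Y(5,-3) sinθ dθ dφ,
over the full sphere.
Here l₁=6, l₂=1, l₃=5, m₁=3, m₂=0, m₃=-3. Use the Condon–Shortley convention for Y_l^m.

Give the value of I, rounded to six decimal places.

-0.212310

Checks pass: Σm=0; 12 even; l₃=5∈[5,7].
(2·6+1)(2·1+1)(2·5+1) = 429
Δ: 2! 10! 0! / 13! → 1/858
sum: t=1:−1/14400 = -1/14400
3j²(6 1 5; 0 0 0) = Δ·Π!·Σ² = 6/143  (sign +1)
sum: t=1:−1/80640 = -1/80640
3j²(6 1 5; 3 0 -3) = Δ·Π!·Σ² = 9/286  (sign -1)
combine: 4πI² = 429·6/143·9/286 = 81/143
take √, sign -1: I = -0.21230956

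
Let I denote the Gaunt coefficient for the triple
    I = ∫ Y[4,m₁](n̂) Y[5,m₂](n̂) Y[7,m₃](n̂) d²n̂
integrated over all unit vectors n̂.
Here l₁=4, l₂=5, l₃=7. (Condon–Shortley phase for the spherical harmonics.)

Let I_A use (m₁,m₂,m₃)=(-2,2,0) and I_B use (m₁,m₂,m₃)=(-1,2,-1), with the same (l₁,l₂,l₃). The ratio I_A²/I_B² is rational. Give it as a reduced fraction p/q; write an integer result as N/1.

Same 4,5,7: normalisation and zero-m 3j drop out of the ratio.
A: Δ: 2! 6! 8! / 17! → 1/6126120; sum: t=0:+1/7257600 t=1:−1/172800 t=2:+1/69120 = 1/113400; 3j²(4 5 7; -2 2 0) = Δ·Π!·Σ² = 512/36465  (sign -1)
B: Δ: 2! 6! 8! / 17! → 1/6126120; sum: t=0:+1/1209600 t=1:−1/69120 t=2:+1/51840 = 41/7257600; 3j²(4 5 7; -1 2 -1) = Δ·Π!·Σ² = 1681/510510  (sign +1)
I_A²/I_B² = (512/36465)/(1681/510510) = 7168/1681

7168/1681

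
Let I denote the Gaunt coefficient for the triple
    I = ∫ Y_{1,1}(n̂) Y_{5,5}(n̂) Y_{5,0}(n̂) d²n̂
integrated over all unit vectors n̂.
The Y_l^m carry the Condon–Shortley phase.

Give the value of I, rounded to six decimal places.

m-sum = 1 + 5 + 0 = 6 ≠ 0 ⇒ I = 0

0.000000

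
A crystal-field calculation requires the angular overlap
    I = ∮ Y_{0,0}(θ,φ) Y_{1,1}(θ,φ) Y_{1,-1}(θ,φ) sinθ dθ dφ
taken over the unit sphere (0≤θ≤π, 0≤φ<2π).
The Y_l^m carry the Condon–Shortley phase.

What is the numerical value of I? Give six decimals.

m-sum 0 ✓  L=2 even ✓  1≤1≤1 ✓
Π(2lᵢ+1) = 1×3×3 = 9
triangle coeff Δ(0,1,1) = 1/3
Σ_t [0,0]: t=0:+1/1 = 1/1
(3j)²=1/3 [(0 1 1; 0 0 0)], sign=-1
Σ_t [0,0]: t=0:+1/2 = 1/2
(3j)²=1/3 [(0 1 1; 0 1 -1)], sign=+1
⇒ 4πI² = 1/1
I = (-1)√(1/1/(4π)) = -0.28209479

-0.282095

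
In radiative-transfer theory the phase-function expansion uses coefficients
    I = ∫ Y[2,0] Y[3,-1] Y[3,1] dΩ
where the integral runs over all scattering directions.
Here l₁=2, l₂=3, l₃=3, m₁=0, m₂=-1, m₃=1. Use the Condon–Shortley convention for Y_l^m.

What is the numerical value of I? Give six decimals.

Rules hold: Σm=0, L=8 even, 1≤3≤5.
N = 5·7·7 = 245
Δ = 2!·2!·4!/9! = 1/3780
Racah Σ t=0..2: t=0:+1/24 t=1:−1/4 t=2:+1/24 = -1/6
⇒ 3j(2 3 3; 0 0 0)² = 4/105, sgn +1
Racah Σ t=0..2: t=0:+1/16 t=1:−1/6 t=2:+1/96 = -3/32
⇒ 3j(2 3 3; 0 -1 1)² = 3/140, sgn -1
4πI² = N·(3j₀)²·(3jₘ)² = 1/5
I = -1·√(0.2/4π) = -0.12615663

-0.126157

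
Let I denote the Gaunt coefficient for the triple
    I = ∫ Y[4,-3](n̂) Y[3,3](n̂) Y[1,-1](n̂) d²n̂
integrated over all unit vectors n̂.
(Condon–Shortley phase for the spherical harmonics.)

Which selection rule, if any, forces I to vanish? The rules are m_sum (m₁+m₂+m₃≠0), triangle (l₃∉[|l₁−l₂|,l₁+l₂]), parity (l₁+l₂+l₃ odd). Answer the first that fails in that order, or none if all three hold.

m_sum

m₁+m₂+m₃ = -3 + 3 − 1 = -1  ✗
triangle: |4−3|=1 ≤ l₃=1 ≤ 4+3=7
parity: l₁+l₂+l₃ = 8 is even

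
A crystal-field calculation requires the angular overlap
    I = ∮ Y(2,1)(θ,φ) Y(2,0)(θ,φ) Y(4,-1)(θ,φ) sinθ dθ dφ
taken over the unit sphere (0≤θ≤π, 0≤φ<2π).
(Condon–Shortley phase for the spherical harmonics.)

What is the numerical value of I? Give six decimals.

-0.220728

Rules hold: Σm=0, L=8 even, 0≤4≤4.
N = 5·5·9 = 225
Δ = 0!·4!·4!/9! = 1/630
Racah Σ t=0..0: t=0:+1/16 = 1/16
⇒ 3j(2 2 4; 0 0 0)² = 2/35, sgn +1
Racah Σ t=0..0: t=0:+1/24 = 1/24
⇒ 3j(2 2 4; 1 0 -1)² = 1/21, sgn -1
4πI² = N·(3j₀)²·(3jₘ)² = 30/49
I = -1·√(0.612245/4π) = -0.22072812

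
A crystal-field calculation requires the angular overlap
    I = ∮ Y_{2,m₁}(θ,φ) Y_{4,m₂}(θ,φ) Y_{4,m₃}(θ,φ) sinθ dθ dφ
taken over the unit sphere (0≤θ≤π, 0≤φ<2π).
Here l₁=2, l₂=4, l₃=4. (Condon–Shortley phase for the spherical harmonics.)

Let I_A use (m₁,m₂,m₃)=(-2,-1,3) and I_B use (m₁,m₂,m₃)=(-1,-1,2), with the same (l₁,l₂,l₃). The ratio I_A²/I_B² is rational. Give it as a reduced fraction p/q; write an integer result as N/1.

14/9

l's match ⇒ only the (l;m) 3-j factors differ between A and B.
A: triangle coeff Δ(2,4,4) = 1/13860; Σ_t [2,2]: t=2:+1/480 = 1/480; (3j)²=3/110 [(2 4 4; -2 -1 3)], sign=-1
B: triangle coeff Δ(2,4,4) = 1/13860; Σ_t [1,2]: t=1:−1/96 t=2:+1/240 = -1/160; (3j)²=27/1540 [(2 4 4; -1 -1 2)], sign=-1
I_A²/I_B² = (3/110)/(27/1540) = 14/9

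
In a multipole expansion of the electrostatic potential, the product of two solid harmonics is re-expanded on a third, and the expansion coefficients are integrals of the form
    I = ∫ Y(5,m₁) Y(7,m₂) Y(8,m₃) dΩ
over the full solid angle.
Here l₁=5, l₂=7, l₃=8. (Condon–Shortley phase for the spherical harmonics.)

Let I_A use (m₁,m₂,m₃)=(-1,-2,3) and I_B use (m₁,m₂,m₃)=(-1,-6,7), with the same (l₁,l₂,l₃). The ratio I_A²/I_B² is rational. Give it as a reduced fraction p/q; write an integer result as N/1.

Shared (l₁,l₂,l₃)=(5,7,8): N and (l;000)² cancel in I_A²/I_B².
A: Δ = 4!·6!·10!/21! = 1/814773960; Racah Σ t=0..4: t=0:+1/248832000 t=1:−1/12441600 t=2:+1/5806080 t=3:−1/17418240 t=4:+1/418037760 = 61/1492992000; ⇒ 3j(5 7 8; -1 -2 3)² = 3721/503880, sgn -1
B: Δ = 4!·6!·10!/21! = 1/814773960; Racah Σ t=0..1: t=0:+1/6270566400 t=1:−1/2612736000 = -1/4478976000; ⇒ 3j(5 7 8; -1 -6 7)² = 1001/116280, sgn +1
I_A²/I_B² = (3721/503880)/(1001/116280) = 11163/13013

11163/13013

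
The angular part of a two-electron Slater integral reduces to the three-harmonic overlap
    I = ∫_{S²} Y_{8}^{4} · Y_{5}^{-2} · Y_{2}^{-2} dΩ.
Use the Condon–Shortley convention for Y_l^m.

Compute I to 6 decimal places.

0.000000

|8−5|≤2≤8+5 violated ⇒ I = 0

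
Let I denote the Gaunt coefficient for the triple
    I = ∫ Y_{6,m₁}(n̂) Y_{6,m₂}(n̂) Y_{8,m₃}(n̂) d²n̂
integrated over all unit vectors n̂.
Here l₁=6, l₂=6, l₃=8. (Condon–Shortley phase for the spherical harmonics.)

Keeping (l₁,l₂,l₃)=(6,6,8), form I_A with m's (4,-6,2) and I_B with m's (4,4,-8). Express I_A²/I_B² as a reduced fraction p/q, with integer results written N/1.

l's match ⇒ only the (l;m) 3-j factors differ between A and B.
A: triangle coeff Δ(6,6,8) = 1/1309458150; Σ_t [0,0]: t=0:+1/1393459200 = 1/1393459200; (3j)²=15/4199 [(6 6 8; 4 -6 2)], sign=+1
B: triangle coeff Δ(6,6,8) = 1/1309458150; Σ_t [2,2]: t=2:+1/6502809600 = 1/6502809600; (3j)²=45/2261 [(6 6 8; 4 4 -8)], sign=+1
I_A²/I_B² = (15/4199)/(45/2261) = 7/39

7/39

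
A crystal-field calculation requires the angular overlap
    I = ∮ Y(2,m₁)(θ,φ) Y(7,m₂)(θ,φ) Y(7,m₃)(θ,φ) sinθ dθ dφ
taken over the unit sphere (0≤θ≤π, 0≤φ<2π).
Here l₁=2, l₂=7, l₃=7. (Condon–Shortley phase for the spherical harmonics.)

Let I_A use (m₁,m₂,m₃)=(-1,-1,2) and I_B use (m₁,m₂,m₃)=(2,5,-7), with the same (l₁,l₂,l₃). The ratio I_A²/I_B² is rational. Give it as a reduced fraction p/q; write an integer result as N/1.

Shared (l₁,l₂,l₃)=(2,7,7): N and (l;000)² cancel in I_A²/I_B².
A: Δ = 2!·2!·12!/17! = 1/185640; Racah Σ t=1..2: t=1:−1/1209600 t=2:+1/1935360 = -1/3225600; ⇒ 3j(2 7 7; -1 -1 2)² = 243/61880, sgn +1
B: Δ = 2!·2!·12!/17! = 1/185640; Racah Σ t=0..0: t=0:+1/1916006400 = 1/1916006400; ⇒ 3j(2 7 7; 2 5 -7)² = 1/340, sgn +1
I_A²/I_B² = (243/61880)/(1/340) = 243/182

243/182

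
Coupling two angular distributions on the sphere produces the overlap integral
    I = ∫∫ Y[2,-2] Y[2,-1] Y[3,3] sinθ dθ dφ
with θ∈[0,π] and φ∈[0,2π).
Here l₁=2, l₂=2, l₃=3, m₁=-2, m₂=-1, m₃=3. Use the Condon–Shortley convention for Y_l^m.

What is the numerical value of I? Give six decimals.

Σlᵢ=7 odd — θ-integrand is odd under cosθ→−cosθ; I=0

0.000000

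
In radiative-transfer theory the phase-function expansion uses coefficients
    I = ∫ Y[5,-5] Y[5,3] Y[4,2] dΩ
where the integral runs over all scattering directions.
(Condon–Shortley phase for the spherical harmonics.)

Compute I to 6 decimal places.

Rules hold: Σm=0, L=14 even, 0≤4≤10.
N = 11·11·9 = 1089
Δ = 6!·4!·4!/15! = 1/3153150
Racah Σ t=1..5: t=1:−1/69120 t=2:+1/1728 t=3:−1/576 t=4:+1/1728 t=5:−1/69120 = -7/11520
⇒ 3j(5 5 4; 0 0 0)² = 2/143, sgn -1
Racah Σ t=6..6: t=6:+1/69120 = 1/69120
⇒ 3j(5 5 4; -5 3 2)² = 4/143, sgn +1
4πI² = N·(3j₀)²·(3jₘ)² = 72/169
I = -1·√(0.426036/4π) = -0.18412721

-0.184127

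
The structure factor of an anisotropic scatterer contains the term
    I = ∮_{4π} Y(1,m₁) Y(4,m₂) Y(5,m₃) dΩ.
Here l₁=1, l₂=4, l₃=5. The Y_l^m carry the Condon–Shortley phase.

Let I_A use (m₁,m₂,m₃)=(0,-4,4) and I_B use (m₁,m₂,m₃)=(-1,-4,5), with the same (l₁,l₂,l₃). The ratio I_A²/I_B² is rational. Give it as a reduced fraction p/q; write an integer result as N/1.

1/5

Same 1,4,5: normalisation and zero-m 3j drop out of the ratio.
A: Δ: 0! 2! 8! / 11! → 1/495; sum: t=0:+1/40320 = 1/40320; 3j²(1 4 5; 0 -4 4) = Δ·Π!·Σ² = 1/55  (sign -1)
B: Δ: 0! 2! 8! / 11! → 1/495; sum: t=0:+1/80640 = 1/80640; 3j²(1 4 5; -1 -4 5) = Δ·Π!·Σ² = 1/11  (sign +1)
I_A²/I_B² = (1/55)/(1/11) = 1/5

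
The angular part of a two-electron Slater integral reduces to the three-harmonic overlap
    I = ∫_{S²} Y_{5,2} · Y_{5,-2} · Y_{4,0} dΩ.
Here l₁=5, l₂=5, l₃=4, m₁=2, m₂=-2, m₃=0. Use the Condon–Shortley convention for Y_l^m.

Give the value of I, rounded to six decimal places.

Rules hold: Σm=0, L=14 even, 0≤4≤10.
N = 11·11·9 = 1089
Δ = 6!·4!·4!/15! = 1/3153150
Racah Σ t=1..5: t=1:−1/69120 t=2:+1/1728 t=3:−1/576 t=4:+1/1728 t=5:−1/69120 = -7/11520
⇒ 3j(5 5 4; 0 0 0)² = 2/143, sgn -1
Racah Σ t=0..3: t=0:+1/25920 t=1:−1/1920 t=2:+1/1728 t=3:−1/20736 = 1/20736
⇒ 3j(5 5 4; 2 -2 0)² = 1/2574, sgn +1
4πI² = N·(3j₀)²·(3jₘ)² = 1/169
I = -1·√(0.00591716/4π) = -0.02169960

-0.021700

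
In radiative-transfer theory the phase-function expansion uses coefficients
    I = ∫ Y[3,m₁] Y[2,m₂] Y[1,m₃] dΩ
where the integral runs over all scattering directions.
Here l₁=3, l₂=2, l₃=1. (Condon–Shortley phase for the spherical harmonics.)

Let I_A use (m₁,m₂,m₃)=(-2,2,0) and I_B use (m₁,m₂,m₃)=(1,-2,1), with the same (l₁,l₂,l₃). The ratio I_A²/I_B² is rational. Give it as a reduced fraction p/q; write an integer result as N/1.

Same 3,2,1: normalisation and zero-m 3j drop out of the ratio.
A: Δ: 4! 2! 0! / 7! → 1/105; sum: t=4:+1/24 = 1/24; 3j²(3 2 1; -2 2 0) = Δ·Π!·Σ² = 1/21  (sign -1)
B: Δ: 4! 2! 0! / 7! → 1/105; sum: t=0:+1/48 = 1/48; 3j²(3 2 1; 1 -2 1) = Δ·Π!·Σ² = 1/105  (sign +1)
I_A²/I_B² = (1/21)/(1/105) = 5/1

5/1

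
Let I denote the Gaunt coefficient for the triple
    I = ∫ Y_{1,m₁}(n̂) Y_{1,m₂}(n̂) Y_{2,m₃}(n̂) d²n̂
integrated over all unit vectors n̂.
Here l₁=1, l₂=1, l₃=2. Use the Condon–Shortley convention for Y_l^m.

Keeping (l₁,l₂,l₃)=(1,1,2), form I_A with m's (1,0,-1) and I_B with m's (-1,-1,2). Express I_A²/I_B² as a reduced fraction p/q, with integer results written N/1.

l's match ⇒ only the (l;m) 3-j factors differ between A and B.
A: triangle coeff Δ(1,1,2) = 1/30; Σ_t [0,0]: t=0:+1/2 = 1/2; (3j)²=1/10 [(1 1 2; 1 0 -1)], sign=-1
B: triangle coeff Δ(1,1,2) = 1/30; Σ_t [0,0]: t=0:+1/4 = 1/4; (3j)²=1/5 [(1 1 2; -1 -1 2)], sign=+1
I_A²/I_B² = (1/10)/(1/5) = 1/2

1/2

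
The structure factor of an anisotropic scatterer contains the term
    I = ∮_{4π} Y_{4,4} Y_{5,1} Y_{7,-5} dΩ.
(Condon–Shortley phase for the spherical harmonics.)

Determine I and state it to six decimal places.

m-sum 0 ✓  L=16 even ✓  1≤7≤9 ✓
Π(2lᵢ+1) = 9×11×15 = 1485
triangle coeff Δ(4,5,7) = 1/6126120
Σ_t [0,2]: t=0:+1/69120 t=1:−1/20736 t=2:+1/69120 = -1/51840
(3j)²=280/21879 [(4 5 7; 0 0 0)], sign=+1
Σ_t [0,0]: t=0:+1/2073600 = 1/2073600
(3j)²=28/1105 [(4 5 7; 4 1 -5)], sign=+1
⇒ 4πI² = 23520/48841
I = (+1)√(23520/48841/(4π)) = 0.19575887

0.195759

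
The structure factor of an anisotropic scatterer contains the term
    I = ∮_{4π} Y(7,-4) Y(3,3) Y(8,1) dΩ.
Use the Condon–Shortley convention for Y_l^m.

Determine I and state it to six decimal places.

m-sum 0 ✓  L=18 even ✓  4≤8≤10 ✓
Π(2lᵢ+1) = 15×7×17 = 1785
triangle coeff Δ(7,3,8) = 1/5290740
Σ_t [0,2]: t=0:+1/7257600 t=1:−1/2073600 t=2:+1/7257600 = -1/4838400
(3j)²=252/20995 [(7 3 8; 0 0 0)], sign=-1
Σ_t [2,2]: t=2:+1/104509440 = 1/104509440
(3j)²=275/50388 [(7 3 8; -4 3 1)], sign=-1
⇒ 4πI² = 121275/1037153
I = (+1)√(121275/1037153/(4π)) = 0.09646267

0.096463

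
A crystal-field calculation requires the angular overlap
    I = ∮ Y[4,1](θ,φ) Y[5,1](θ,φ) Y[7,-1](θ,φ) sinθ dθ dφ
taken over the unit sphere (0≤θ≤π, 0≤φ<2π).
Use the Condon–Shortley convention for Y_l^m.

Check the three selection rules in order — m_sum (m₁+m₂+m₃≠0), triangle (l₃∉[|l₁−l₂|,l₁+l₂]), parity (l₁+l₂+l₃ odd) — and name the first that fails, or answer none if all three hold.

m_sum

m₁+m₂+m₃ = 1 + 1 − 1 = 1  ✗
triangle: |4−5|=1 ≤ l₃=7 ≤ 4+5=9
parity: l₁+l₂+l₃ = 16 is even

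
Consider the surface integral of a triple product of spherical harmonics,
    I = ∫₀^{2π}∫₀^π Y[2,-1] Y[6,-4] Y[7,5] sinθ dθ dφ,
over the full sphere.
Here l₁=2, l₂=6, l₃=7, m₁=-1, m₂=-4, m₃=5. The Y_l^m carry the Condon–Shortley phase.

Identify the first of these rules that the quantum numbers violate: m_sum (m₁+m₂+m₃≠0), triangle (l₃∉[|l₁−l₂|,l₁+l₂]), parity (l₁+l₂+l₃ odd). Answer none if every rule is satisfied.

parity

Σmᵢ = 0  ✓
l₃∈[|l₁−l₂|,l₁+l₂]=[4,8], have l₃=7  ✓
Σlᵢ = 15 ⇒ odd  ✗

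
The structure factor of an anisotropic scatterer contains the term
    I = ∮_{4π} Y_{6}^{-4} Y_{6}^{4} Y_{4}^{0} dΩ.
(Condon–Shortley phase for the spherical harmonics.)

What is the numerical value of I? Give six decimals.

-0.144819

Rules hold: Σm=0, L=16 even, 0≤4≤12.
N = 13·13·9 = 1521
Δ = 8!·4!·4!/17! = 1/15315300
Racah Σ t=2..6: t=2:+1/829440 t=3:−1/25920 t=4:+1/9216 t=5:−1/25920 t=6:+1/829440 = 7/207360
⇒ 3j(6 6 4; 0 0 0)² = 28/2431, sgn +1
Racah Σ t=6..8: t=6:+1/829440 t=7:−1/181440 t=8:+1/645120 = -1/362880
⇒ 3j(6 6 4; -4 4 0)² = 256/17017, sgn -1
4πI² = N·(3j₀)²·(3jₘ)² = 9216/34969
I = -1·√(0.263548/4π) = -0.14481872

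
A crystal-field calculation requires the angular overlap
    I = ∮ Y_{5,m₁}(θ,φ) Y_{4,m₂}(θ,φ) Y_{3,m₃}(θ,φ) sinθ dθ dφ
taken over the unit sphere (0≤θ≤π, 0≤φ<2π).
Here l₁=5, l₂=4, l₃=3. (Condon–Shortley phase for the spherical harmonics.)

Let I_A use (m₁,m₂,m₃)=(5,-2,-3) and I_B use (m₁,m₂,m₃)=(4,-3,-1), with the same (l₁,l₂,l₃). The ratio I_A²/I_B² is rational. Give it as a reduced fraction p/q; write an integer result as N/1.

Same 5,4,3: normalisation and zero-m 3j drop out of the ratio.
A: Δ: 6! 4! 2! / 13! → 1/180180; sum: t=0:+1/34560 = 1/34560; 3j²(5 4 3; 5 -2 -3) = Δ·Π!·Σ² = 5/286  (sign +1)
B: Δ: 6! 4! 2! / 13! → 1/180180; sum: t=0:+1/4320 t=1:−1/5760 = 1/17280; 3j²(5 4 3; 4 -3 -1) = Δ·Π!·Σ² = 7/4290  (sign +1)
I_A²/I_B² = (5/286)/(7/4290) = 75/7

75/7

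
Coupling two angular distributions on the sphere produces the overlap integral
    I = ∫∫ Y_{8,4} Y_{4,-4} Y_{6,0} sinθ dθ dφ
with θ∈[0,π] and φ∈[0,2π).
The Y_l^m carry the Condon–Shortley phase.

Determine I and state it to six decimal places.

Rules hold: Σm=0, L=18 even, 4≤6≤12.
N = 17·9·13 = 1989
Δ = 6!·10!·2!/19! = 1/23279256
Racah Σ t=2..4: t=2:+1/1658880 t=3:−1/518400 t=4:+1/1658880 = -1/1382400
⇒ 3j(8 4 6; 0 0 0)² = 504/46189, sgn -1
Racah Σ t=0..0: t=0:+1/24883200 = 1/24883200
⇒ 3j(8 4 6; 4 -4 0)² = 70/4199, sgn +1
4πI² = N·(3j₀)²·(3jₘ)² = 317520/877591
I = -1·√(0.361809/4π) = -0.16968151

-0.169682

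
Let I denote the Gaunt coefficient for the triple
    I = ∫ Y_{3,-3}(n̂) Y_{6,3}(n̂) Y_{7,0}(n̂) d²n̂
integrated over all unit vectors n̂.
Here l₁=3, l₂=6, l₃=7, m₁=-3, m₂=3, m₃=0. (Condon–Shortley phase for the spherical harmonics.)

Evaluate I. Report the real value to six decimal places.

-0.117879

m-sum 0 ✓  L=16 even ✓  3≤7≤9 ✓
Π(2lᵢ+1) = 7×13×15 = 1365
triangle coeff Δ(3,6,7) = 1/2042040
Σ_t [0,2]: t=0:+1/207360 t=1:−1/57600 t=2:+1/207360 = -1/129600
(3j)²=168/12155 [(3 6 7; 0 0 0)], sign=+1
Σ_t [2,2]: t=2:+1/1451520 = 1/1451520
(3j)²=45/4862 [(3 6 7; -3 3 0)], sign=-1
⇒ 4πI² = 79380/454597
I = (-1)√(79380/454597/(4π)) = -0.11787924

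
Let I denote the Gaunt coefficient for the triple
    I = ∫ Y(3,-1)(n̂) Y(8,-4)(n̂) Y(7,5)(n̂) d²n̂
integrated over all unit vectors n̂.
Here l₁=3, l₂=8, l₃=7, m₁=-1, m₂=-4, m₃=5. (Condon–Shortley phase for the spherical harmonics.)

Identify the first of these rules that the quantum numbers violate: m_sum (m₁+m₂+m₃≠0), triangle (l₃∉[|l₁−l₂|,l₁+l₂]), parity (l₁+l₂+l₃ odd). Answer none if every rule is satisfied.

m₁+m₂+m₃ = -1 − 4 + 5 = 0  ✓
triangle: |3−8|=5 ≤ l₃=7 ≤ 3+8=11  ✓
parity: l₁+l₂+l₃ = 18 is even  ✓

none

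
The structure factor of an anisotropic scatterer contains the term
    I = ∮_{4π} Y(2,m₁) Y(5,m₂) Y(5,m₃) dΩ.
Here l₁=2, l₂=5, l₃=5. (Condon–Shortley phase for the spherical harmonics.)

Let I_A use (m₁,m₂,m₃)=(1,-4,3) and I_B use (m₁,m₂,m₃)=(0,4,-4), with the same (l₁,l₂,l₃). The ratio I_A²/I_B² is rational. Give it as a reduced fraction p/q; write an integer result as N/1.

Same 2,5,5: normalisation and zero-m 3j drop out of the ratio.
A: Δ: 2! 2! 8! / 13! → 1/38610; sum: t=0:+1/10080 t=1:−1/80640 = 1/11520; 3j²(2 5 5; 1 -4 3) = Δ·Π!·Σ² = 49/1430  (sign +1)
B: Δ: 2! 2! 8! / 13! → 1/38610; sum: t=1:−1/40320 t=2:+1/20160 = 1/40320; 3j²(2 5 5; 0 4 -4) = Δ·Π!·Σ² = 6/715  (sign -1)
I_A²/I_B² = (49/1430)/(6/715) = 49/12

49/12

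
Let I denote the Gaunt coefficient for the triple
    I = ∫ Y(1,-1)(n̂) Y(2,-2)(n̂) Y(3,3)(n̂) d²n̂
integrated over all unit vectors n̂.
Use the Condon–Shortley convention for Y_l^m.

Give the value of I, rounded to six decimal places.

Checks pass: Σm=0; 6 even; l₃=3∈[1,3].
(2·1+1)(2·2+1)(2·3+1) = 105
Δ: 0! 2! 4! / 7! → 1/105
sum: t=0:+1/4 = 1/4
3j²(1 2 3; 0 0 0) = Δ·Π!·Σ² = 3/35  (sign -1)
sum: t=0:+1/48 = 1/48
3j²(1 2 3; -1 -2 3) = Δ·Π!·Σ² = 1/7  (sign +1)
combine: 4πI² = 105·3/35·1/7 = 9/7
take √, sign -1: I = -0.31986543

-0.319865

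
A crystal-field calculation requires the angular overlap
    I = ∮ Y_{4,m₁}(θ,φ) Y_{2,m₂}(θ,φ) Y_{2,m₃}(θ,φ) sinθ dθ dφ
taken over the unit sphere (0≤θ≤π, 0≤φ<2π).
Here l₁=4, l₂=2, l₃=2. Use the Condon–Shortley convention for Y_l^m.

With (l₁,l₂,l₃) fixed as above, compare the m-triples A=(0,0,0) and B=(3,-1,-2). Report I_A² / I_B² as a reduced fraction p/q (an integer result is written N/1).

36/35

Same 4,2,2: normalisation and zero-m 3j drop out of the ratio.
A: Δ: 4! 4! 0! / 9! → 1/630; sum: t=2:+1/16 = 1/16; 3j²(4 2 2; 0 0 0) = Δ·Π!·Σ² = 2/35  (sign +1)
B: Δ: 4! 4! 0! / 9! → 1/630; sum: t=1:−1/144 = -1/144; 3j²(4 2 2; 3 -1 -2) = Δ·Π!·Σ² = 1/18  (sign -1)
I_A²/I_B² = (2/35)/(1/18) = 36/35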